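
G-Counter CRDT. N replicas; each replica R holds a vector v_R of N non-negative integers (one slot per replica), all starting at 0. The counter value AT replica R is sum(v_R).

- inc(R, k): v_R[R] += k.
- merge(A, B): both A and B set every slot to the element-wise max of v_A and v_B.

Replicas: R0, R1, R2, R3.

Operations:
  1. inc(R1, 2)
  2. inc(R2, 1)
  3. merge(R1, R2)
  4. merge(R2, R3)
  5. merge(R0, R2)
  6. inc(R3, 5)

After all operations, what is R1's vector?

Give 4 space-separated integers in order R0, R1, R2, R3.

Op 1: inc R1 by 2 -> R1=(0,2,0,0) value=2
Op 2: inc R2 by 1 -> R2=(0,0,1,0) value=1
Op 3: merge R1<->R2 -> R1=(0,2,1,0) R2=(0,2,1,0)
Op 4: merge R2<->R3 -> R2=(0,2,1,0) R3=(0,2,1,0)
Op 5: merge R0<->R2 -> R0=(0,2,1,0) R2=(0,2,1,0)
Op 6: inc R3 by 5 -> R3=(0,2,1,5) value=8

Answer: 0 2 1 0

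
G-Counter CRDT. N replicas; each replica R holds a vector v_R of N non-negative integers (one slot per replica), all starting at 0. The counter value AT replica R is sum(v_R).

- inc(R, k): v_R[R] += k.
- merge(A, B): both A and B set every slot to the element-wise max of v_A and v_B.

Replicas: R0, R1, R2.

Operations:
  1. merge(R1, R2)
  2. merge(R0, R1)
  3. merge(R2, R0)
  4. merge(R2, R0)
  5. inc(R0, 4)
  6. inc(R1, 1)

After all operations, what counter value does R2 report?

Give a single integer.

Op 1: merge R1<->R2 -> R1=(0,0,0) R2=(0,0,0)
Op 2: merge R0<->R1 -> R0=(0,0,0) R1=(0,0,0)
Op 3: merge R2<->R0 -> R2=(0,0,0) R0=(0,0,0)
Op 4: merge R2<->R0 -> R2=(0,0,0) R0=(0,0,0)
Op 5: inc R0 by 4 -> R0=(4,0,0) value=4
Op 6: inc R1 by 1 -> R1=(0,1,0) value=1

Answer: 0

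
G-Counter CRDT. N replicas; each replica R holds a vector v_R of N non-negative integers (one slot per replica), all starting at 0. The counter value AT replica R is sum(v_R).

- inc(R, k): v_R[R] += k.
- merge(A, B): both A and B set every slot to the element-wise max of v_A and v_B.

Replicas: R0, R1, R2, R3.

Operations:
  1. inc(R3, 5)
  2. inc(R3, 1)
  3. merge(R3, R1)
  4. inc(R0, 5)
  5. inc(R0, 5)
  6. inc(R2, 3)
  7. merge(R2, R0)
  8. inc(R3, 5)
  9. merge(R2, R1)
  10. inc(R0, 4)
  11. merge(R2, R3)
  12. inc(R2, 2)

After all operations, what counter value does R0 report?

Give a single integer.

Op 1: inc R3 by 5 -> R3=(0,0,0,5) value=5
Op 2: inc R3 by 1 -> R3=(0,0,0,6) value=6
Op 3: merge R3<->R1 -> R3=(0,0,0,6) R1=(0,0,0,6)
Op 4: inc R0 by 5 -> R0=(5,0,0,0) value=5
Op 5: inc R0 by 5 -> R0=(10,0,0,0) value=10
Op 6: inc R2 by 3 -> R2=(0,0,3,0) value=3
Op 7: merge R2<->R0 -> R2=(10,0,3,0) R0=(10,0,3,0)
Op 8: inc R3 by 5 -> R3=(0,0,0,11) value=11
Op 9: merge R2<->R1 -> R2=(10,0,3,6) R1=(10,0,3,6)
Op 10: inc R0 by 4 -> R0=(14,0,3,0) value=17
Op 11: merge R2<->R3 -> R2=(10,0,3,11) R3=(10,0,3,11)
Op 12: inc R2 by 2 -> R2=(10,0,5,11) value=26

Answer: 17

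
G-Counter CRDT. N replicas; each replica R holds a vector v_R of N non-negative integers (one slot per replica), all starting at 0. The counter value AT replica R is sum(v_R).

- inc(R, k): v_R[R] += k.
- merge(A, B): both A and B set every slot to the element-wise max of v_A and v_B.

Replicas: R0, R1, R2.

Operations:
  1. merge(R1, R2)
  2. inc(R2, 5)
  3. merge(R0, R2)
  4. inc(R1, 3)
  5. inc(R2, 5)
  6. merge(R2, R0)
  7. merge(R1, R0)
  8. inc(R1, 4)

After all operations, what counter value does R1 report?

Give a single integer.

Answer: 17

Derivation:
Op 1: merge R1<->R2 -> R1=(0,0,0) R2=(0,0,0)
Op 2: inc R2 by 5 -> R2=(0,0,5) value=5
Op 3: merge R0<->R2 -> R0=(0,0,5) R2=(0,0,5)
Op 4: inc R1 by 3 -> R1=(0,3,0) value=3
Op 5: inc R2 by 5 -> R2=(0,0,10) value=10
Op 6: merge R2<->R0 -> R2=(0,0,10) R0=(0,0,10)
Op 7: merge R1<->R0 -> R1=(0,3,10) R0=(0,3,10)
Op 8: inc R1 by 4 -> R1=(0,7,10) value=17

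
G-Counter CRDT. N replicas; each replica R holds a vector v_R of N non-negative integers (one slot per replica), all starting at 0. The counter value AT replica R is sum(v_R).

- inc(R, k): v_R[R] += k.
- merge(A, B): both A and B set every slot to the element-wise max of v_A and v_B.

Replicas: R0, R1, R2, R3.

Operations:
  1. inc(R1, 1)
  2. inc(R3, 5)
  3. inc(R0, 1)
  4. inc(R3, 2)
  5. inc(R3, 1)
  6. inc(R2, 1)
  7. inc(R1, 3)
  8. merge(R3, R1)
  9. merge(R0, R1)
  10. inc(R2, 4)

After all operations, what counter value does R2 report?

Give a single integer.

Answer: 5

Derivation:
Op 1: inc R1 by 1 -> R1=(0,1,0,0) value=1
Op 2: inc R3 by 5 -> R3=(0,0,0,5) value=5
Op 3: inc R0 by 1 -> R0=(1,0,0,0) value=1
Op 4: inc R3 by 2 -> R3=(0,0,0,7) value=7
Op 5: inc R3 by 1 -> R3=(0,0,0,8) value=8
Op 6: inc R2 by 1 -> R2=(0,0,1,0) value=1
Op 7: inc R1 by 3 -> R1=(0,4,0,0) value=4
Op 8: merge R3<->R1 -> R3=(0,4,0,8) R1=(0,4,0,8)
Op 9: merge R0<->R1 -> R0=(1,4,0,8) R1=(1,4,0,8)
Op 10: inc R2 by 4 -> R2=(0,0,5,0) value=5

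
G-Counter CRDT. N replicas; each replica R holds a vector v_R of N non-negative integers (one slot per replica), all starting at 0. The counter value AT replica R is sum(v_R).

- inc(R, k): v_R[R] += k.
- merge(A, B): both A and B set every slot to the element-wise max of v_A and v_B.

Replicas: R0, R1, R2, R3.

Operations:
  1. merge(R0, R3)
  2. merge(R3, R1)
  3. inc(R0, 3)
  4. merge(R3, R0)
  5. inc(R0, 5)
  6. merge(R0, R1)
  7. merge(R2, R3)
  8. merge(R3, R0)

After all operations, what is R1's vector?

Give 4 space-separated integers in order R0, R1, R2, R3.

Answer: 8 0 0 0

Derivation:
Op 1: merge R0<->R3 -> R0=(0,0,0,0) R3=(0,0,0,0)
Op 2: merge R3<->R1 -> R3=(0,0,0,0) R1=(0,0,0,0)
Op 3: inc R0 by 3 -> R0=(3,0,0,0) value=3
Op 4: merge R3<->R0 -> R3=(3,0,0,0) R0=(3,0,0,0)
Op 5: inc R0 by 5 -> R0=(8,0,0,0) value=8
Op 6: merge R0<->R1 -> R0=(8,0,0,0) R1=(8,0,0,0)
Op 7: merge R2<->R3 -> R2=(3,0,0,0) R3=(3,0,0,0)
Op 8: merge R3<->R0 -> R3=(8,0,0,0) R0=(8,0,0,0)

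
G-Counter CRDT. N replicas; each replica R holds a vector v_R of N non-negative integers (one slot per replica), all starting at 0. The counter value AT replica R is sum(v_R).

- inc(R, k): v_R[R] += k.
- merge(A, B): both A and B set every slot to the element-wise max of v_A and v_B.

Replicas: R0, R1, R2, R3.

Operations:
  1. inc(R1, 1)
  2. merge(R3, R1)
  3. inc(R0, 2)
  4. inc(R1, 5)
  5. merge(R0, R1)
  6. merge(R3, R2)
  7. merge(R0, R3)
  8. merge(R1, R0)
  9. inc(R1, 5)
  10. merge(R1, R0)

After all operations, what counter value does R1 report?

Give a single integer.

Answer: 13

Derivation:
Op 1: inc R1 by 1 -> R1=(0,1,0,0) value=1
Op 2: merge R3<->R1 -> R3=(0,1,0,0) R1=(0,1,0,0)
Op 3: inc R0 by 2 -> R0=(2,0,0,0) value=2
Op 4: inc R1 by 5 -> R1=(0,6,0,0) value=6
Op 5: merge R0<->R1 -> R0=(2,6,0,0) R1=(2,6,0,0)
Op 6: merge R3<->R2 -> R3=(0,1,0,0) R2=(0,1,0,0)
Op 7: merge R0<->R3 -> R0=(2,6,0,0) R3=(2,6,0,0)
Op 8: merge R1<->R0 -> R1=(2,6,0,0) R0=(2,6,0,0)
Op 9: inc R1 by 5 -> R1=(2,11,0,0) value=13
Op 10: merge R1<->R0 -> R1=(2,11,0,0) R0=(2,11,0,0)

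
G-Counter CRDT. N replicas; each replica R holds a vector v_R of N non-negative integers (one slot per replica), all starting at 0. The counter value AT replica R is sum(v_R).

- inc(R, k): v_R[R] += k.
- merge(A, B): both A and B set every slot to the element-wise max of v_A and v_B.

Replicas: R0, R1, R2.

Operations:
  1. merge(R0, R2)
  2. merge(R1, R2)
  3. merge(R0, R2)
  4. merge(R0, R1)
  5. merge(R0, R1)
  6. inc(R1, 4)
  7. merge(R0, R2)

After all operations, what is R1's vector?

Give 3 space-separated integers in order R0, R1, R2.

Answer: 0 4 0

Derivation:
Op 1: merge R0<->R2 -> R0=(0,0,0) R2=(0,0,0)
Op 2: merge R1<->R2 -> R1=(0,0,0) R2=(0,0,0)
Op 3: merge R0<->R2 -> R0=(0,0,0) R2=(0,0,0)
Op 4: merge R0<->R1 -> R0=(0,0,0) R1=(0,0,0)
Op 5: merge R0<->R1 -> R0=(0,0,0) R1=(0,0,0)
Op 6: inc R1 by 4 -> R1=(0,4,0) value=4
Op 7: merge R0<->R2 -> R0=(0,0,0) R2=(0,0,0)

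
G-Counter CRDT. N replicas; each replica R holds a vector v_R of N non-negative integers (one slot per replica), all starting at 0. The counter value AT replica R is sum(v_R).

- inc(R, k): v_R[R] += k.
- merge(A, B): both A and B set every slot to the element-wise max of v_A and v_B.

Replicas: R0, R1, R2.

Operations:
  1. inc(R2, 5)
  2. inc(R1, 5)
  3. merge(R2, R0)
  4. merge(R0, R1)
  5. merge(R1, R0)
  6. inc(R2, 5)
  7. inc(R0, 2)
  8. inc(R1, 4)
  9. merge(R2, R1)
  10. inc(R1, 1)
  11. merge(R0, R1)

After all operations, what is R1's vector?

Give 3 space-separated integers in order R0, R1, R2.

Op 1: inc R2 by 5 -> R2=(0,0,5) value=5
Op 2: inc R1 by 5 -> R1=(0,5,0) value=5
Op 3: merge R2<->R0 -> R2=(0,0,5) R0=(0,0,5)
Op 4: merge R0<->R1 -> R0=(0,5,5) R1=(0,5,5)
Op 5: merge R1<->R0 -> R1=(0,5,5) R0=(0,5,5)
Op 6: inc R2 by 5 -> R2=(0,0,10) value=10
Op 7: inc R0 by 2 -> R0=(2,5,5) value=12
Op 8: inc R1 by 4 -> R1=(0,9,5) value=14
Op 9: merge R2<->R1 -> R2=(0,9,10) R1=(0,9,10)
Op 10: inc R1 by 1 -> R1=(0,10,10) value=20
Op 11: merge R0<->R1 -> R0=(2,10,10) R1=(2,10,10)

Answer: 2 10 10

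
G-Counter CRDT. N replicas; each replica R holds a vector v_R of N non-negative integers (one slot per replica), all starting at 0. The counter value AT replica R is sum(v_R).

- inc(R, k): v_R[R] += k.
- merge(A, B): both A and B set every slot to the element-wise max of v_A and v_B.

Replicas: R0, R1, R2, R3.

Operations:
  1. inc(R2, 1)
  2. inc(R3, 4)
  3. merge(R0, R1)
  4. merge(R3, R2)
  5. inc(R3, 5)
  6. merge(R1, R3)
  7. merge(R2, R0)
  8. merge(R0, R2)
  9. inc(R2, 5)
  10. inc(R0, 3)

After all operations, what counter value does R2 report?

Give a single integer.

Answer: 10

Derivation:
Op 1: inc R2 by 1 -> R2=(0,0,1,0) value=1
Op 2: inc R3 by 4 -> R3=(0,0,0,4) value=4
Op 3: merge R0<->R1 -> R0=(0,0,0,0) R1=(0,0,0,0)
Op 4: merge R3<->R2 -> R3=(0,0,1,4) R2=(0,0,1,4)
Op 5: inc R3 by 5 -> R3=(0,0,1,9) value=10
Op 6: merge R1<->R3 -> R1=(0,0,1,9) R3=(0,0,1,9)
Op 7: merge R2<->R0 -> R2=(0,0,1,4) R0=(0,0,1,4)
Op 8: merge R0<->R2 -> R0=(0,0,1,4) R2=(0,0,1,4)
Op 9: inc R2 by 5 -> R2=(0,0,6,4) value=10
Op 10: inc R0 by 3 -> R0=(3,0,1,4) value=8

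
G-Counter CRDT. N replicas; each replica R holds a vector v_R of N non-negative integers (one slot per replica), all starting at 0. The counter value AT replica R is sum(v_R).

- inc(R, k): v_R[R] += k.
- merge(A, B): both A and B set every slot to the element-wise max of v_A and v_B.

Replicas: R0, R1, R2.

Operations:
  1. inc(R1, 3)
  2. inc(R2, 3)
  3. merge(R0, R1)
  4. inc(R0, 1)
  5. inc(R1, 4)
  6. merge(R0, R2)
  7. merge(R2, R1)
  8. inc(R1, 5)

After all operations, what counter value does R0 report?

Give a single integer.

Answer: 7

Derivation:
Op 1: inc R1 by 3 -> R1=(0,3,0) value=3
Op 2: inc R2 by 3 -> R2=(0,0,3) value=3
Op 3: merge R0<->R1 -> R0=(0,3,0) R1=(0,3,0)
Op 4: inc R0 by 1 -> R0=(1,3,0) value=4
Op 5: inc R1 by 4 -> R1=(0,7,0) value=7
Op 6: merge R0<->R2 -> R0=(1,3,3) R2=(1,3,3)
Op 7: merge R2<->R1 -> R2=(1,7,3) R1=(1,7,3)
Op 8: inc R1 by 5 -> R1=(1,12,3) value=16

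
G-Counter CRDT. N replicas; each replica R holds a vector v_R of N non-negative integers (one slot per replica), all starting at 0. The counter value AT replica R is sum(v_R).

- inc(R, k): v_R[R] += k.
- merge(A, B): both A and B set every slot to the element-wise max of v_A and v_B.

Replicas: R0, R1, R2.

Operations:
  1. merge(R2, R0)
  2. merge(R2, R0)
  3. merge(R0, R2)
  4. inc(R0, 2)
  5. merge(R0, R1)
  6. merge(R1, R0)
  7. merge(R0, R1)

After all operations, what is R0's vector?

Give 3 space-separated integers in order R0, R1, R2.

Op 1: merge R2<->R0 -> R2=(0,0,0) R0=(0,0,0)
Op 2: merge R2<->R0 -> R2=(0,0,0) R0=(0,0,0)
Op 3: merge R0<->R2 -> R0=(0,0,0) R2=(0,0,0)
Op 4: inc R0 by 2 -> R0=(2,0,0) value=2
Op 5: merge R0<->R1 -> R0=(2,0,0) R1=(2,0,0)
Op 6: merge R1<->R0 -> R1=(2,0,0) R0=(2,0,0)
Op 7: merge R0<->R1 -> R0=(2,0,0) R1=(2,0,0)

Answer: 2 0 0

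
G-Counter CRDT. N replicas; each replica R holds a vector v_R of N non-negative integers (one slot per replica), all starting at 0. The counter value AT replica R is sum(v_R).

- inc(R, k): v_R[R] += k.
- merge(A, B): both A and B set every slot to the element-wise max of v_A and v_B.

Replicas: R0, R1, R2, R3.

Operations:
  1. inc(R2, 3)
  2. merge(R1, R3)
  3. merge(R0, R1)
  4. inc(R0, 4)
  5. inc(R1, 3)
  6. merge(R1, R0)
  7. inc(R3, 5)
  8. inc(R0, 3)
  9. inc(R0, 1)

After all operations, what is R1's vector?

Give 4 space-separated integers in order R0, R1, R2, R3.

Op 1: inc R2 by 3 -> R2=(0,0,3,0) value=3
Op 2: merge R1<->R3 -> R1=(0,0,0,0) R3=(0,0,0,0)
Op 3: merge R0<->R1 -> R0=(0,0,0,0) R1=(0,0,0,0)
Op 4: inc R0 by 4 -> R0=(4,0,0,0) value=4
Op 5: inc R1 by 3 -> R1=(0,3,0,0) value=3
Op 6: merge R1<->R0 -> R1=(4,3,0,0) R0=(4,3,0,0)
Op 7: inc R3 by 5 -> R3=(0,0,0,5) value=5
Op 8: inc R0 by 3 -> R0=(7,3,0,0) value=10
Op 9: inc R0 by 1 -> R0=(8,3,0,0) value=11

Answer: 4 3 0 0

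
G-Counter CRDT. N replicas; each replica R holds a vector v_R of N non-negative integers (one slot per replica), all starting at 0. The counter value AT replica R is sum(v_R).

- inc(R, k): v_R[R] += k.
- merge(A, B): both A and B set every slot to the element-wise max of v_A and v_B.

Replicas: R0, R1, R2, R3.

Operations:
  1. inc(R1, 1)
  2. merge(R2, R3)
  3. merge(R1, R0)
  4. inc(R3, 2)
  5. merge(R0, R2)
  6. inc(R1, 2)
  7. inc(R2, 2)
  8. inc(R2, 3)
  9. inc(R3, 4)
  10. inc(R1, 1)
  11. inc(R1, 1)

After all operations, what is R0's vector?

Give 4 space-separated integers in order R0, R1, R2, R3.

Op 1: inc R1 by 1 -> R1=(0,1,0,0) value=1
Op 2: merge R2<->R3 -> R2=(0,0,0,0) R3=(0,0,0,0)
Op 3: merge R1<->R0 -> R1=(0,1,0,0) R0=(0,1,0,0)
Op 4: inc R3 by 2 -> R3=(0,0,0,2) value=2
Op 5: merge R0<->R2 -> R0=(0,1,0,0) R2=(0,1,0,0)
Op 6: inc R1 by 2 -> R1=(0,3,0,0) value=3
Op 7: inc R2 by 2 -> R2=(0,1,2,0) value=3
Op 8: inc R2 by 3 -> R2=(0,1,5,0) value=6
Op 9: inc R3 by 4 -> R3=(0,0,0,6) value=6
Op 10: inc R1 by 1 -> R1=(0,4,0,0) value=4
Op 11: inc R1 by 1 -> R1=(0,5,0,0) value=5

Answer: 0 1 0 0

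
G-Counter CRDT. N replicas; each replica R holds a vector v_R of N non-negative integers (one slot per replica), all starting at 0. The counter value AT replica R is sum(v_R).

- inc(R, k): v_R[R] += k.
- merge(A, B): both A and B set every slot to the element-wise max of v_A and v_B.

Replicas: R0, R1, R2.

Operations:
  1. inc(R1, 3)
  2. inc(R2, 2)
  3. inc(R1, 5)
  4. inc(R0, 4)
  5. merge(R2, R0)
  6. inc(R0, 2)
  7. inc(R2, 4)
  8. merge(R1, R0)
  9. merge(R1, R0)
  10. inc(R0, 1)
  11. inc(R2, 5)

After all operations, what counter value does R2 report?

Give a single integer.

Answer: 15

Derivation:
Op 1: inc R1 by 3 -> R1=(0,3,0) value=3
Op 2: inc R2 by 2 -> R2=(0,0,2) value=2
Op 3: inc R1 by 5 -> R1=(0,8,0) value=8
Op 4: inc R0 by 4 -> R0=(4,0,0) value=4
Op 5: merge R2<->R0 -> R2=(4,0,2) R0=(4,0,2)
Op 6: inc R0 by 2 -> R0=(6,0,2) value=8
Op 7: inc R2 by 4 -> R2=(4,0,6) value=10
Op 8: merge R1<->R0 -> R1=(6,8,2) R0=(6,8,2)
Op 9: merge R1<->R0 -> R1=(6,8,2) R0=(6,8,2)
Op 10: inc R0 by 1 -> R0=(7,8,2) value=17
Op 11: inc R2 by 5 -> R2=(4,0,11) value=15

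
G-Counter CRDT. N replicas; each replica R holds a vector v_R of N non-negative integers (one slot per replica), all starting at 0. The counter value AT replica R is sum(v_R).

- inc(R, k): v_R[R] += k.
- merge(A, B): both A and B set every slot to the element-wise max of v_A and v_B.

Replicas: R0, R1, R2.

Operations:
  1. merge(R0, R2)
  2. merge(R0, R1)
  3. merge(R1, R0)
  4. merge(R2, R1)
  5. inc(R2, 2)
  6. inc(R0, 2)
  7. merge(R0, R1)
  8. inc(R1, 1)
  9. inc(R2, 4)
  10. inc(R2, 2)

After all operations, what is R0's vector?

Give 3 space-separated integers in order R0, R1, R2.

Op 1: merge R0<->R2 -> R0=(0,0,0) R2=(0,0,0)
Op 2: merge R0<->R1 -> R0=(0,0,0) R1=(0,0,0)
Op 3: merge R1<->R0 -> R1=(0,0,0) R0=(0,0,0)
Op 4: merge R2<->R1 -> R2=(0,0,0) R1=(0,0,0)
Op 5: inc R2 by 2 -> R2=(0,0,2) value=2
Op 6: inc R0 by 2 -> R0=(2,0,0) value=2
Op 7: merge R0<->R1 -> R0=(2,0,0) R1=(2,0,0)
Op 8: inc R1 by 1 -> R1=(2,1,0) value=3
Op 9: inc R2 by 4 -> R2=(0,0,6) value=6
Op 10: inc R2 by 2 -> R2=(0,0,8) value=8

Answer: 2 0 0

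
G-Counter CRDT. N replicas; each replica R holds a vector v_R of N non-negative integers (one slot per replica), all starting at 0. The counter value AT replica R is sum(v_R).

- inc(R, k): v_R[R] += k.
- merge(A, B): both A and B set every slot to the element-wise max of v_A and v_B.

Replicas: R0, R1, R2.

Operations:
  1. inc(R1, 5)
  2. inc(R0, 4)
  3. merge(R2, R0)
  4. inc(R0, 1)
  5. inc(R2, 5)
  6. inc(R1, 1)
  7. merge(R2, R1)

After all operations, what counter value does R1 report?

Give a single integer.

Answer: 15

Derivation:
Op 1: inc R1 by 5 -> R1=(0,5,0) value=5
Op 2: inc R0 by 4 -> R0=(4,0,0) value=4
Op 3: merge R2<->R0 -> R2=(4,0,0) R0=(4,0,0)
Op 4: inc R0 by 1 -> R0=(5,0,0) value=5
Op 5: inc R2 by 5 -> R2=(4,0,5) value=9
Op 6: inc R1 by 1 -> R1=(0,6,0) value=6
Op 7: merge R2<->R1 -> R2=(4,6,5) R1=(4,6,5)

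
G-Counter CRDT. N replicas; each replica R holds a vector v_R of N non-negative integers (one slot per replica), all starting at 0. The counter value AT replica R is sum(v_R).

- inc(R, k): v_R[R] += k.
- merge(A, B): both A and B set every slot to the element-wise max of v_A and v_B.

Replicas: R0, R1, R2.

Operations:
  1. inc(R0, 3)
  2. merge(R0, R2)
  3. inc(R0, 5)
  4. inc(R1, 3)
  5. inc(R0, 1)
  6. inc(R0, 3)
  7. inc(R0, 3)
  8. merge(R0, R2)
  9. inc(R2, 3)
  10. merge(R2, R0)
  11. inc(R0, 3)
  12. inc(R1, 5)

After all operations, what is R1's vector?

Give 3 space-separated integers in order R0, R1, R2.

Op 1: inc R0 by 3 -> R0=(3,0,0) value=3
Op 2: merge R0<->R2 -> R0=(3,0,0) R2=(3,0,0)
Op 3: inc R0 by 5 -> R0=(8,0,0) value=8
Op 4: inc R1 by 3 -> R1=(0,3,0) value=3
Op 5: inc R0 by 1 -> R0=(9,0,0) value=9
Op 6: inc R0 by 3 -> R0=(12,0,0) value=12
Op 7: inc R0 by 3 -> R0=(15,0,0) value=15
Op 8: merge R0<->R2 -> R0=(15,0,0) R2=(15,0,0)
Op 9: inc R2 by 3 -> R2=(15,0,3) value=18
Op 10: merge R2<->R0 -> R2=(15,0,3) R0=(15,0,3)
Op 11: inc R0 by 3 -> R0=(18,0,3) value=21
Op 12: inc R1 by 5 -> R1=(0,8,0) value=8

Answer: 0 8 0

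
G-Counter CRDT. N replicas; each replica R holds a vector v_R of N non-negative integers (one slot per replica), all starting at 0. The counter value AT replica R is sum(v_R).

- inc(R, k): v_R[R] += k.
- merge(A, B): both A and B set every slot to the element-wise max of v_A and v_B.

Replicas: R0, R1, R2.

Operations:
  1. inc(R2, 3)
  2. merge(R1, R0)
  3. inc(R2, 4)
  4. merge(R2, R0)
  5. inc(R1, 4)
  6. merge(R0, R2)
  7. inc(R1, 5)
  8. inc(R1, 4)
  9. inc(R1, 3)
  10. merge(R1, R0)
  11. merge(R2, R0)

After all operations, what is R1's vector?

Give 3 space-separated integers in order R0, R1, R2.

Op 1: inc R2 by 3 -> R2=(0,0,3) value=3
Op 2: merge R1<->R0 -> R1=(0,0,0) R0=(0,0,0)
Op 3: inc R2 by 4 -> R2=(0,0,7) value=7
Op 4: merge R2<->R0 -> R2=(0,0,7) R0=(0,0,7)
Op 5: inc R1 by 4 -> R1=(0,4,0) value=4
Op 6: merge R0<->R2 -> R0=(0,0,7) R2=(0,0,7)
Op 7: inc R1 by 5 -> R1=(0,9,0) value=9
Op 8: inc R1 by 4 -> R1=(0,13,0) value=13
Op 9: inc R1 by 3 -> R1=(0,16,0) value=16
Op 10: merge R1<->R0 -> R1=(0,16,7) R0=(0,16,7)
Op 11: merge R2<->R0 -> R2=(0,16,7) R0=(0,16,7)

Answer: 0 16 7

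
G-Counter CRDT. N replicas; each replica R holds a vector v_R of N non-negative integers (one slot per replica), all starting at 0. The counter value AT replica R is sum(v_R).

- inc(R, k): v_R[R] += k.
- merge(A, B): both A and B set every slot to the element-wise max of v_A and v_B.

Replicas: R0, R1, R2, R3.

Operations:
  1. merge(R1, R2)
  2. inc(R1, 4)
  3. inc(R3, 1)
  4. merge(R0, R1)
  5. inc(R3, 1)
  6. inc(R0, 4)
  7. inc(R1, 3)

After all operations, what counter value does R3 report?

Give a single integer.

Answer: 2

Derivation:
Op 1: merge R1<->R2 -> R1=(0,0,0,0) R2=(0,0,0,0)
Op 2: inc R1 by 4 -> R1=(0,4,0,0) value=4
Op 3: inc R3 by 1 -> R3=(0,0,0,1) value=1
Op 4: merge R0<->R1 -> R0=(0,4,0,0) R1=(0,4,0,0)
Op 5: inc R3 by 1 -> R3=(0,0,0,2) value=2
Op 6: inc R0 by 4 -> R0=(4,4,0,0) value=8
Op 7: inc R1 by 3 -> R1=(0,7,0,0) value=7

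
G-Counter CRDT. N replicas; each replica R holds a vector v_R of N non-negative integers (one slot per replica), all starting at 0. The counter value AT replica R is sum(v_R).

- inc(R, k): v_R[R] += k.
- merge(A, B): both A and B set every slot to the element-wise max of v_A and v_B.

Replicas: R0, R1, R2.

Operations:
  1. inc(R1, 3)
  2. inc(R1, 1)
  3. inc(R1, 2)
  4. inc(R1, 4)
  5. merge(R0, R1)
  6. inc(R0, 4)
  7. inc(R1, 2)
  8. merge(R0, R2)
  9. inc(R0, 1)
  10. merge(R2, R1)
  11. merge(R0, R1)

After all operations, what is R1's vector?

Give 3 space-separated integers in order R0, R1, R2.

Answer: 5 12 0

Derivation:
Op 1: inc R1 by 3 -> R1=(0,3,0) value=3
Op 2: inc R1 by 1 -> R1=(0,4,0) value=4
Op 3: inc R1 by 2 -> R1=(0,6,0) value=6
Op 4: inc R1 by 4 -> R1=(0,10,0) value=10
Op 5: merge R0<->R1 -> R0=(0,10,0) R1=(0,10,0)
Op 6: inc R0 by 4 -> R0=(4,10,0) value=14
Op 7: inc R1 by 2 -> R1=(0,12,0) value=12
Op 8: merge R0<->R2 -> R0=(4,10,0) R2=(4,10,0)
Op 9: inc R0 by 1 -> R0=(5,10,0) value=15
Op 10: merge R2<->R1 -> R2=(4,12,0) R1=(4,12,0)
Op 11: merge R0<->R1 -> R0=(5,12,0) R1=(5,12,0)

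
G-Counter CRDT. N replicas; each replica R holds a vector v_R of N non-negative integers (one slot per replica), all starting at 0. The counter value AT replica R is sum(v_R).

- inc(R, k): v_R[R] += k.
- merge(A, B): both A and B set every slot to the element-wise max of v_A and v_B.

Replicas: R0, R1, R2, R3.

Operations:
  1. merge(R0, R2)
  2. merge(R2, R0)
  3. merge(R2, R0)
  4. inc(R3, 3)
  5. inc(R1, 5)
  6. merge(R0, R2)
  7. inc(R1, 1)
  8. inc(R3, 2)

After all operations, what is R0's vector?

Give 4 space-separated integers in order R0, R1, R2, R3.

Op 1: merge R0<->R2 -> R0=(0,0,0,0) R2=(0,0,0,0)
Op 2: merge R2<->R0 -> R2=(0,0,0,0) R0=(0,0,0,0)
Op 3: merge R2<->R0 -> R2=(0,0,0,0) R0=(0,0,0,0)
Op 4: inc R3 by 3 -> R3=(0,0,0,3) value=3
Op 5: inc R1 by 5 -> R1=(0,5,0,0) value=5
Op 6: merge R0<->R2 -> R0=(0,0,0,0) R2=(0,0,0,0)
Op 7: inc R1 by 1 -> R1=(0,6,0,0) value=6
Op 8: inc R3 by 2 -> R3=(0,0,0,5) value=5

Answer: 0 0 0 0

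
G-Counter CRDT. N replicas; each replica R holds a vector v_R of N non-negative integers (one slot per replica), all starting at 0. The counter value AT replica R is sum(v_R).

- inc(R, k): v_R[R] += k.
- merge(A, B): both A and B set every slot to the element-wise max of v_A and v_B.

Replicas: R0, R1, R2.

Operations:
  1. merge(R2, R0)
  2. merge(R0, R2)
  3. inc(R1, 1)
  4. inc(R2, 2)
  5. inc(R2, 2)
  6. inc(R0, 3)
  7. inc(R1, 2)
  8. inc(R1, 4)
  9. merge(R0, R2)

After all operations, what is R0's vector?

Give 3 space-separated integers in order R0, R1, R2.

Op 1: merge R2<->R0 -> R2=(0,0,0) R0=(0,0,0)
Op 2: merge R0<->R2 -> R0=(0,0,0) R2=(0,0,0)
Op 3: inc R1 by 1 -> R1=(0,1,0) value=1
Op 4: inc R2 by 2 -> R2=(0,0,2) value=2
Op 5: inc R2 by 2 -> R2=(0,0,4) value=4
Op 6: inc R0 by 3 -> R0=(3,0,0) value=3
Op 7: inc R1 by 2 -> R1=(0,3,0) value=3
Op 8: inc R1 by 4 -> R1=(0,7,0) value=7
Op 9: merge R0<->R2 -> R0=(3,0,4) R2=(3,0,4)

Answer: 3 0 4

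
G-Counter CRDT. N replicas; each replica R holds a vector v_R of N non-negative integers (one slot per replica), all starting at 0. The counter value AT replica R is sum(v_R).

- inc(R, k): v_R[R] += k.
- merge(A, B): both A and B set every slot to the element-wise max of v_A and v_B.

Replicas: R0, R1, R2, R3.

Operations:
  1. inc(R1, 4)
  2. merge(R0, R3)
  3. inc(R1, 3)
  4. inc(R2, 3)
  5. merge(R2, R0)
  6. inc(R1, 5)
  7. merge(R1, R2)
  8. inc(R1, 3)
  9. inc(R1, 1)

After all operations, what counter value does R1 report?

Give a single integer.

Op 1: inc R1 by 4 -> R1=(0,4,0,0) value=4
Op 2: merge R0<->R3 -> R0=(0,0,0,0) R3=(0,0,0,0)
Op 3: inc R1 by 3 -> R1=(0,7,0,0) value=7
Op 4: inc R2 by 3 -> R2=(0,0,3,0) value=3
Op 5: merge R2<->R0 -> R2=(0,0,3,0) R0=(0,0,3,0)
Op 6: inc R1 by 5 -> R1=(0,12,0,0) value=12
Op 7: merge R1<->R2 -> R1=(0,12,3,0) R2=(0,12,3,0)
Op 8: inc R1 by 3 -> R1=(0,15,3,0) value=18
Op 9: inc R1 by 1 -> R1=(0,16,3,0) value=19

Answer: 19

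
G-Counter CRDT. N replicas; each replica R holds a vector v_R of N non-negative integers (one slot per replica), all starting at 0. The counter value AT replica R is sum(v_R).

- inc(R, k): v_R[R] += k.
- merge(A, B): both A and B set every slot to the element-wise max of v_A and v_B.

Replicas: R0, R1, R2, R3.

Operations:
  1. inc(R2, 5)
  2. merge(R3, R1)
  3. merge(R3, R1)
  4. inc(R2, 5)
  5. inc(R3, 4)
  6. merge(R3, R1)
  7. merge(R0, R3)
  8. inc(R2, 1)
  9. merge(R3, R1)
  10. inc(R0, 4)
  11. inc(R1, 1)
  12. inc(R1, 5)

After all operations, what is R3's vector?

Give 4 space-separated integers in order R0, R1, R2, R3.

Op 1: inc R2 by 5 -> R2=(0,0,5,0) value=5
Op 2: merge R3<->R1 -> R3=(0,0,0,0) R1=(0,0,0,0)
Op 3: merge R3<->R1 -> R3=(0,0,0,0) R1=(0,0,0,0)
Op 4: inc R2 by 5 -> R2=(0,0,10,0) value=10
Op 5: inc R3 by 4 -> R3=(0,0,0,4) value=4
Op 6: merge R3<->R1 -> R3=(0,0,0,4) R1=(0,0,0,4)
Op 7: merge R0<->R3 -> R0=(0,0,0,4) R3=(0,0,0,4)
Op 8: inc R2 by 1 -> R2=(0,0,11,0) value=11
Op 9: merge R3<->R1 -> R3=(0,0,0,4) R1=(0,0,0,4)
Op 10: inc R0 by 4 -> R0=(4,0,0,4) value=8
Op 11: inc R1 by 1 -> R1=(0,1,0,4) value=5
Op 12: inc R1 by 5 -> R1=(0,6,0,4) value=10

Answer: 0 0 0 4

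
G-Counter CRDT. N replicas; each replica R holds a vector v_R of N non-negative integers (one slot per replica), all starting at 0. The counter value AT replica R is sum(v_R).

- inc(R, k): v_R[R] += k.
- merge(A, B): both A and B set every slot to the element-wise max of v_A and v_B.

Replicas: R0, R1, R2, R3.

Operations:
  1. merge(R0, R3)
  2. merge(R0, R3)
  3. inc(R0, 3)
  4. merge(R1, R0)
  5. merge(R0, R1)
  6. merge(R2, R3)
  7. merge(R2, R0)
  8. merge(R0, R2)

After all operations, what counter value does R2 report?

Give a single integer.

Op 1: merge R0<->R3 -> R0=(0,0,0,0) R3=(0,0,0,0)
Op 2: merge R0<->R3 -> R0=(0,0,0,0) R3=(0,0,0,0)
Op 3: inc R0 by 3 -> R0=(3,0,0,0) value=3
Op 4: merge R1<->R0 -> R1=(3,0,0,0) R0=(3,0,0,0)
Op 5: merge R0<->R1 -> R0=(3,0,0,0) R1=(3,0,0,0)
Op 6: merge R2<->R3 -> R2=(0,0,0,0) R3=(0,0,0,0)
Op 7: merge R2<->R0 -> R2=(3,0,0,0) R0=(3,0,0,0)
Op 8: merge R0<->R2 -> R0=(3,0,0,0) R2=(3,0,0,0)

Answer: 3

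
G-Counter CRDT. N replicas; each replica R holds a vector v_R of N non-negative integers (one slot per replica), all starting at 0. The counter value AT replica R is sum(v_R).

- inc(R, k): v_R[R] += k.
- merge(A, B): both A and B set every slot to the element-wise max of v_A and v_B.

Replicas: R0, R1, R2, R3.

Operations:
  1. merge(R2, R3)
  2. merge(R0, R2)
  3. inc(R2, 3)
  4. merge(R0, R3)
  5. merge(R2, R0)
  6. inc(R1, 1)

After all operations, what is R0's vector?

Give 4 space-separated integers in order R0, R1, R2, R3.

Op 1: merge R2<->R3 -> R2=(0,0,0,0) R3=(0,0,0,0)
Op 2: merge R0<->R2 -> R0=(0,0,0,0) R2=(0,0,0,0)
Op 3: inc R2 by 3 -> R2=(0,0,3,0) value=3
Op 4: merge R0<->R3 -> R0=(0,0,0,0) R3=(0,0,0,0)
Op 5: merge R2<->R0 -> R2=(0,0,3,0) R0=(0,0,3,0)
Op 6: inc R1 by 1 -> R1=(0,1,0,0) value=1

Answer: 0 0 3 0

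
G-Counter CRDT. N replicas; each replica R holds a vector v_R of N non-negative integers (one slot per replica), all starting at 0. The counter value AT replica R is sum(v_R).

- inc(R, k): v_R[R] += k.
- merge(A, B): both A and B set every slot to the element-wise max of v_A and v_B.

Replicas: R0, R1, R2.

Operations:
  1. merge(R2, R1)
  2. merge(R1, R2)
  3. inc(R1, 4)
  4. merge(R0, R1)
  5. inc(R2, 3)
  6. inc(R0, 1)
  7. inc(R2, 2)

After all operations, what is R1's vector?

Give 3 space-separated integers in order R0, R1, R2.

Op 1: merge R2<->R1 -> R2=(0,0,0) R1=(0,0,0)
Op 2: merge R1<->R2 -> R1=(0,0,0) R2=(0,0,0)
Op 3: inc R1 by 4 -> R1=(0,4,0) value=4
Op 4: merge R0<->R1 -> R0=(0,4,0) R1=(0,4,0)
Op 5: inc R2 by 3 -> R2=(0,0,3) value=3
Op 6: inc R0 by 1 -> R0=(1,4,0) value=5
Op 7: inc R2 by 2 -> R2=(0,0,5) value=5

Answer: 0 4 0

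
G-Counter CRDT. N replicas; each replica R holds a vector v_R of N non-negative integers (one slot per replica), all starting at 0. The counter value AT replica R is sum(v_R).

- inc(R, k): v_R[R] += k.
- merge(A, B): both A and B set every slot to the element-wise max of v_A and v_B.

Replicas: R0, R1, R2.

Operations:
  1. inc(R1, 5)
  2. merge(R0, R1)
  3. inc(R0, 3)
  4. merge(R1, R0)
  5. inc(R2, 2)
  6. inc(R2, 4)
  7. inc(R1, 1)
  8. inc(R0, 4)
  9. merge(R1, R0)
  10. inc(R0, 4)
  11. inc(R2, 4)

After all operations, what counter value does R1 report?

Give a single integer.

Answer: 13

Derivation:
Op 1: inc R1 by 5 -> R1=(0,5,0) value=5
Op 2: merge R0<->R1 -> R0=(0,5,0) R1=(0,5,0)
Op 3: inc R0 by 3 -> R0=(3,5,0) value=8
Op 4: merge R1<->R0 -> R1=(3,5,0) R0=(3,5,0)
Op 5: inc R2 by 2 -> R2=(0,0,2) value=2
Op 6: inc R2 by 4 -> R2=(0,0,6) value=6
Op 7: inc R1 by 1 -> R1=(3,6,0) value=9
Op 8: inc R0 by 4 -> R0=(7,5,0) value=12
Op 9: merge R1<->R0 -> R1=(7,6,0) R0=(7,6,0)
Op 10: inc R0 by 4 -> R0=(11,6,0) value=17
Op 11: inc R2 by 4 -> R2=(0,0,10) value=10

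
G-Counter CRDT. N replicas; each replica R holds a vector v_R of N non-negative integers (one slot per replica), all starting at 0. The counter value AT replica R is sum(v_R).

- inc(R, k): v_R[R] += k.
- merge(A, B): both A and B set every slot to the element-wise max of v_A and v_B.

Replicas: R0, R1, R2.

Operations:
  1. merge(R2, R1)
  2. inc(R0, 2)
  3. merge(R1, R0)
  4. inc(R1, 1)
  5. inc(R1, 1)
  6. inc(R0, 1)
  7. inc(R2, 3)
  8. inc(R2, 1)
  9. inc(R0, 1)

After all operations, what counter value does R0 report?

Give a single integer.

Answer: 4

Derivation:
Op 1: merge R2<->R1 -> R2=(0,0,0) R1=(0,0,0)
Op 2: inc R0 by 2 -> R0=(2,0,0) value=2
Op 3: merge R1<->R0 -> R1=(2,0,0) R0=(2,0,0)
Op 4: inc R1 by 1 -> R1=(2,1,0) value=3
Op 5: inc R1 by 1 -> R1=(2,2,0) value=4
Op 6: inc R0 by 1 -> R0=(3,0,0) value=3
Op 7: inc R2 by 3 -> R2=(0,0,3) value=3
Op 8: inc R2 by 1 -> R2=(0,0,4) value=4
Op 9: inc R0 by 1 -> R0=(4,0,0) value=4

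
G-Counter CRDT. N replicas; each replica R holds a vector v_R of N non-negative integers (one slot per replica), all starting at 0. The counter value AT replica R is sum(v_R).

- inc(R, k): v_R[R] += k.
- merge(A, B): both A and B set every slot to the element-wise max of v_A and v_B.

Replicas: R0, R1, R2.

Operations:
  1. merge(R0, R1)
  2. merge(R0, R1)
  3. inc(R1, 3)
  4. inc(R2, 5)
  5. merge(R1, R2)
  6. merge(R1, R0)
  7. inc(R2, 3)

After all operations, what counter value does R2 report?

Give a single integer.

Answer: 11

Derivation:
Op 1: merge R0<->R1 -> R0=(0,0,0) R1=(0,0,0)
Op 2: merge R0<->R1 -> R0=(0,0,0) R1=(0,0,0)
Op 3: inc R1 by 3 -> R1=(0,3,0) value=3
Op 4: inc R2 by 5 -> R2=(0,0,5) value=5
Op 5: merge R1<->R2 -> R1=(0,3,5) R2=(0,3,5)
Op 6: merge R1<->R0 -> R1=(0,3,5) R0=(0,3,5)
Op 7: inc R2 by 3 -> R2=(0,3,8) value=11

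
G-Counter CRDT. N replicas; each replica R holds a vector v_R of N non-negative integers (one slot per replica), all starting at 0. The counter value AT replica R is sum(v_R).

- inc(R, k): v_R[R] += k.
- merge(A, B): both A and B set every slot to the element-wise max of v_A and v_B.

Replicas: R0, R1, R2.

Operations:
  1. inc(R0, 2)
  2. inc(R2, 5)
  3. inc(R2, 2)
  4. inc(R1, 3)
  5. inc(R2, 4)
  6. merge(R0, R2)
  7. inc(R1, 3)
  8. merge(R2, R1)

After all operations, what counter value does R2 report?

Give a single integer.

Op 1: inc R0 by 2 -> R0=(2,0,0) value=2
Op 2: inc R2 by 5 -> R2=(0,0,5) value=5
Op 3: inc R2 by 2 -> R2=(0,0,7) value=7
Op 4: inc R1 by 3 -> R1=(0,3,0) value=3
Op 5: inc R2 by 4 -> R2=(0,0,11) value=11
Op 6: merge R0<->R2 -> R0=(2,0,11) R2=(2,0,11)
Op 7: inc R1 by 3 -> R1=(0,6,0) value=6
Op 8: merge R2<->R1 -> R2=(2,6,11) R1=(2,6,11)

Answer: 19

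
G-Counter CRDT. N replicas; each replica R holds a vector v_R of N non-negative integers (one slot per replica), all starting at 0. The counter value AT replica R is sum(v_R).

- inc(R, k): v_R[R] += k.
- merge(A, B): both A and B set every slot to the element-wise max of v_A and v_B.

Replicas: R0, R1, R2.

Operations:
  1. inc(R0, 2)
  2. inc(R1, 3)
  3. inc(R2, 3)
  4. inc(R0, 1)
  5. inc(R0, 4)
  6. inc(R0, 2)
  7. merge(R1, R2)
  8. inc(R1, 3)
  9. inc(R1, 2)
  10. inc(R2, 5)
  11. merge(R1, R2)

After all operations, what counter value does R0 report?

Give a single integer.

Op 1: inc R0 by 2 -> R0=(2,0,0) value=2
Op 2: inc R1 by 3 -> R1=(0,3,0) value=3
Op 3: inc R2 by 3 -> R2=(0,0,3) value=3
Op 4: inc R0 by 1 -> R0=(3,0,0) value=3
Op 5: inc R0 by 4 -> R0=(7,0,0) value=7
Op 6: inc R0 by 2 -> R0=(9,0,0) value=9
Op 7: merge R1<->R2 -> R1=(0,3,3) R2=(0,3,3)
Op 8: inc R1 by 3 -> R1=(0,6,3) value=9
Op 9: inc R1 by 2 -> R1=(0,8,3) value=11
Op 10: inc R2 by 5 -> R2=(0,3,8) value=11
Op 11: merge R1<->R2 -> R1=(0,8,8) R2=(0,8,8)

Answer: 9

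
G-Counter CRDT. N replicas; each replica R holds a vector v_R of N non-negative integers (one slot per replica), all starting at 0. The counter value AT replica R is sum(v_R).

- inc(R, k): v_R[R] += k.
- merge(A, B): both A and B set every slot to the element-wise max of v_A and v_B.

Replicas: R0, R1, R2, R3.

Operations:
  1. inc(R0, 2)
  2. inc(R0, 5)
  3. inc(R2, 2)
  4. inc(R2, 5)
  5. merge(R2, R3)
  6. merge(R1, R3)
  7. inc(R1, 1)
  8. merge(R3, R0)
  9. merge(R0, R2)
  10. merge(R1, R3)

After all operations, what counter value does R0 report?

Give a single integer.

Op 1: inc R0 by 2 -> R0=(2,0,0,0) value=2
Op 2: inc R0 by 5 -> R0=(7,0,0,0) value=7
Op 3: inc R2 by 2 -> R2=(0,0,2,0) value=2
Op 4: inc R2 by 5 -> R2=(0,0,7,0) value=7
Op 5: merge R2<->R3 -> R2=(0,0,7,0) R3=(0,0,7,0)
Op 6: merge R1<->R3 -> R1=(0,0,7,0) R3=(0,0,7,0)
Op 7: inc R1 by 1 -> R1=(0,1,7,0) value=8
Op 8: merge R3<->R0 -> R3=(7,0,7,0) R0=(7,0,7,0)
Op 9: merge R0<->R2 -> R0=(7,0,7,0) R2=(7,0,7,0)
Op 10: merge R1<->R3 -> R1=(7,1,7,0) R3=(7,1,7,0)

Answer: 14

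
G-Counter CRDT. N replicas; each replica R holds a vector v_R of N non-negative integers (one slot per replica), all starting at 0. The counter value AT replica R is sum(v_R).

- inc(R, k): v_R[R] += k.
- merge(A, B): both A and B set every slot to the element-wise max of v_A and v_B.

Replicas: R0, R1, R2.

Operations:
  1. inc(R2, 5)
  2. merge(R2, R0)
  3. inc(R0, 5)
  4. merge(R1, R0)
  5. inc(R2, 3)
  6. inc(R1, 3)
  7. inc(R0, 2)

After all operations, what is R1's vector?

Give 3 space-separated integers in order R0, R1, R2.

Op 1: inc R2 by 5 -> R2=(0,0,5) value=5
Op 2: merge R2<->R0 -> R2=(0,0,5) R0=(0,0,5)
Op 3: inc R0 by 5 -> R0=(5,0,5) value=10
Op 4: merge R1<->R0 -> R1=(5,0,5) R0=(5,0,5)
Op 5: inc R2 by 3 -> R2=(0,0,8) value=8
Op 6: inc R1 by 3 -> R1=(5,3,5) value=13
Op 7: inc R0 by 2 -> R0=(7,0,5) value=12

Answer: 5 3 5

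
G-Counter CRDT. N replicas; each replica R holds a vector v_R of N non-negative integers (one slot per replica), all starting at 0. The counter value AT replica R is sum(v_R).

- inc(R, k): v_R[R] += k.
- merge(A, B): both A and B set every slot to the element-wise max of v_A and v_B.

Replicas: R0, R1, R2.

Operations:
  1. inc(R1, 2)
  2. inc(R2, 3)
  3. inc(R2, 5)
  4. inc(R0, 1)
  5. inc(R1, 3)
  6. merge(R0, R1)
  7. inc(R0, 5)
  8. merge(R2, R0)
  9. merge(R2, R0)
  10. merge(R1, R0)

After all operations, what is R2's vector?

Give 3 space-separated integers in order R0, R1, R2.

Answer: 6 5 8

Derivation:
Op 1: inc R1 by 2 -> R1=(0,2,0) value=2
Op 2: inc R2 by 3 -> R2=(0,0,3) value=3
Op 3: inc R2 by 5 -> R2=(0,0,8) value=8
Op 4: inc R0 by 1 -> R0=(1,0,0) value=1
Op 5: inc R1 by 3 -> R1=(0,5,0) value=5
Op 6: merge R0<->R1 -> R0=(1,5,0) R1=(1,5,0)
Op 7: inc R0 by 5 -> R0=(6,5,0) value=11
Op 8: merge R2<->R0 -> R2=(6,5,8) R0=(6,5,8)
Op 9: merge R2<->R0 -> R2=(6,5,8) R0=(6,5,8)
Op 10: merge R1<->R0 -> R1=(6,5,8) R0=(6,5,8)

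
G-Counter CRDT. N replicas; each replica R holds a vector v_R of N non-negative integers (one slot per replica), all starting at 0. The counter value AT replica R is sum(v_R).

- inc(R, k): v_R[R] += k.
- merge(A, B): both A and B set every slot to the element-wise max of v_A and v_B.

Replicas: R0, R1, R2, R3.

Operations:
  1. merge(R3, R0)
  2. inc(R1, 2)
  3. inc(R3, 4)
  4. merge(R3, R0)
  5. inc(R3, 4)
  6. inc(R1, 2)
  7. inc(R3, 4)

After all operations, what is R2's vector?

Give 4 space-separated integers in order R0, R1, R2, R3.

Op 1: merge R3<->R0 -> R3=(0,0,0,0) R0=(0,0,0,0)
Op 2: inc R1 by 2 -> R1=(0,2,0,0) value=2
Op 3: inc R3 by 4 -> R3=(0,0,0,4) value=4
Op 4: merge R3<->R0 -> R3=(0,0,0,4) R0=(0,0,0,4)
Op 5: inc R3 by 4 -> R3=(0,0,0,8) value=8
Op 6: inc R1 by 2 -> R1=(0,4,0,0) value=4
Op 7: inc R3 by 4 -> R3=(0,0,0,12) value=12

Answer: 0 0 0 0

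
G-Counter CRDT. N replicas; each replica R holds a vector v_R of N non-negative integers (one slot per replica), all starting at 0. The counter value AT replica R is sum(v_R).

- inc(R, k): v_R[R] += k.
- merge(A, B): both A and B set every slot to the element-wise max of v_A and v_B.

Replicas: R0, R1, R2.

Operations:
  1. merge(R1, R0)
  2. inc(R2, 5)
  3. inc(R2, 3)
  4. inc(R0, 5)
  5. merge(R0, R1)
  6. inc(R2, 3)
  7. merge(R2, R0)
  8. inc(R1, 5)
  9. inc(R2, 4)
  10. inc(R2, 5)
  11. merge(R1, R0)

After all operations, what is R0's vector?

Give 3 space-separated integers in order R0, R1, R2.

Answer: 5 5 11

Derivation:
Op 1: merge R1<->R0 -> R1=(0,0,0) R0=(0,0,0)
Op 2: inc R2 by 5 -> R2=(0,0,5) value=5
Op 3: inc R2 by 3 -> R2=(0,0,8) value=8
Op 4: inc R0 by 5 -> R0=(5,0,0) value=5
Op 5: merge R0<->R1 -> R0=(5,0,0) R1=(5,0,0)
Op 6: inc R2 by 3 -> R2=(0,0,11) value=11
Op 7: merge R2<->R0 -> R2=(5,0,11) R0=(5,0,11)
Op 8: inc R1 by 5 -> R1=(5,5,0) value=10
Op 9: inc R2 by 4 -> R2=(5,0,15) value=20
Op 10: inc R2 by 5 -> R2=(5,0,20) value=25
Op 11: merge R1<->R0 -> R1=(5,5,11) R0=(5,5,11)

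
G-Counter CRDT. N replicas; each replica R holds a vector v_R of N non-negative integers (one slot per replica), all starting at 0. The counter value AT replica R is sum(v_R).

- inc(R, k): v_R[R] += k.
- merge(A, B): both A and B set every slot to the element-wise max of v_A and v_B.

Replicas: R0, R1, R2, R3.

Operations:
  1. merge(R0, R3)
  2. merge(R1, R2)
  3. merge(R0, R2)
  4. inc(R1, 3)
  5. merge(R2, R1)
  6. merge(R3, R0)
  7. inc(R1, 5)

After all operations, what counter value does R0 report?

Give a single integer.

Answer: 0

Derivation:
Op 1: merge R0<->R3 -> R0=(0,0,0,0) R3=(0,0,0,0)
Op 2: merge R1<->R2 -> R1=(0,0,0,0) R2=(0,0,0,0)
Op 3: merge R0<->R2 -> R0=(0,0,0,0) R2=(0,0,0,0)
Op 4: inc R1 by 3 -> R1=(0,3,0,0) value=3
Op 5: merge R2<->R1 -> R2=(0,3,0,0) R1=(0,3,0,0)
Op 6: merge R3<->R0 -> R3=(0,0,0,0) R0=(0,0,0,0)
Op 7: inc R1 by 5 -> R1=(0,8,0,0) value=8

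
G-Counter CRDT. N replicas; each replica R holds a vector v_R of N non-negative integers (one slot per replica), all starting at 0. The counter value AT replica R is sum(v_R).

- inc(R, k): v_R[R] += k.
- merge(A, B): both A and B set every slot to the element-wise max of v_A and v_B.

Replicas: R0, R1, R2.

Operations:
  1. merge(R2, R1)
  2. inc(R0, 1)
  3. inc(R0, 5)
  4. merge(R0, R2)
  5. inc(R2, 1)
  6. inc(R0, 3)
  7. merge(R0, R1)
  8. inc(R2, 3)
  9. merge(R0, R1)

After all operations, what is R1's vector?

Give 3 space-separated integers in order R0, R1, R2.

Answer: 9 0 0

Derivation:
Op 1: merge R2<->R1 -> R2=(0,0,0) R1=(0,0,0)
Op 2: inc R0 by 1 -> R0=(1,0,0) value=1
Op 3: inc R0 by 5 -> R0=(6,0,0) value=6
Op 4: merge R0<->R2 -> R0=(6,0,0) R2=(6,0,0)
Op 5: inc R2 by 1 -> R2=(6,0,1) value=7
Op 6: inc R0 by 3 -> R0=(9,0,0) value=9
Op 7: merge R0<->R1 -> R0=(9,0,0) R1=(9,0,0)
Op 8: inc R2 by 3 -> R2=(6,0,4) value=10
Op 9: merge R0<->R1 -> R0=(9,0,0) R1=(9,0,0)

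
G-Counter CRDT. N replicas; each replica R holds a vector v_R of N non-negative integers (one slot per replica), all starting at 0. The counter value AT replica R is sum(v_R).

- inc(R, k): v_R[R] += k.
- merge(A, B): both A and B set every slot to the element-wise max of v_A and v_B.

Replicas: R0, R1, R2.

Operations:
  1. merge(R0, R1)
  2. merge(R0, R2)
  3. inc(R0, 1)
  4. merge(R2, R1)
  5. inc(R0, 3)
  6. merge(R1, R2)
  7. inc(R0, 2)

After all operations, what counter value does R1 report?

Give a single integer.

Op 1: merge R0<->R1 -> R0=(0,0,0) R1=(0,0,0)
Op 2: merge R0<->R2 -> R0=(0,0,0) R2=(0,0,0)
Op 3: inc R0 by 1 -> R0=(1,0,0) value=1
Op 4: merge R2<->R1 -> R2=(0,0,0) R1=(0,0,0)
Op 5: inc R0 by 3 -> R0=(4,0,0) value=4
Op 6: merge R1<->R2 -> R1=(0,0,0) R2=(0,0,0)
Op 7: inc R0 by 2 -> R0=(6,0,0) value=6

Answer: 0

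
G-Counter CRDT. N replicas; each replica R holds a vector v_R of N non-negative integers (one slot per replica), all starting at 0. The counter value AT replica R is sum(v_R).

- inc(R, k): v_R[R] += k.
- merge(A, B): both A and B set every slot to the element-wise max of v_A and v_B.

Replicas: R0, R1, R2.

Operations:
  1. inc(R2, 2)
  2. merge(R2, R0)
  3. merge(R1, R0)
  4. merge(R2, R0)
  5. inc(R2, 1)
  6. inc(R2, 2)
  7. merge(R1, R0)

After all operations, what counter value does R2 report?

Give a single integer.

Op 1: inc R2 by 2 -> R2=(0,0,2) value=2
Op 2: merge R2<->R0 -> R2=(0,0,2) R0=(0,0,2)
Op 3: merge R1<->R0 -> R1=(0,0,2) R0=(0,0,2)
Op 4: merge R2<->R0 -> R2=(0,0,2) R0=(0,0,2)
Op 5: inc R2 by 1 -> R2=(0,0,3) value=3
Op 6: inc R2 by 2 -> R2=(0,0,5) value=5
Op 7: merge R1<->R0 -> R1=(0,0,2) R0=(0,0,2)

Answer: 5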